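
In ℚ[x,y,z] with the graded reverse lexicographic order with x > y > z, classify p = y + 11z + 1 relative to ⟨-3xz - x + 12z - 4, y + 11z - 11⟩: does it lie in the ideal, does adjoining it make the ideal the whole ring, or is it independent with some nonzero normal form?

Adjoining y + 11z + 1 makes the ideal the whole ring: the system is inconsistent.

First compute the reduced Gröbner basis of I by Buchberger's algorithm.
f_1 = -3xz - x + 12z - 4, LT = xz.
f_2 = y + 11z - 11, LT = y.

The S-polynomials (S(f_1,f_2)) all reduce to 0 modulo the current basis, so we have a Gröbner basis.
Inter-reduce: drop elements whose leading term is divisible by another's, tail-reduce, and make monic.
Reduced Gröbner basis: {xz + ⅓x - 4z + 4/3, y + 11z - 11}.
Label its elements g_1 = xz + ⅓x - 4z + 4/3, g_2 = y + 11z - 11.

Reduce p = y + 11z + 1 modulo G:
  leading term y: subtract (1)·g_2 from y + 11z + 1 → 12
  leading term 1: no divisor's leading term divides it; move 12 to the remainder.
  normal form = 12.
The normal form is nonzero, so p ∉ I. Since p minus its normal form lies in I, I + (p) = I + (r) where r = 12; decide whether this ideal is the whole ring.
Here r = 12 is a nonzero constant, hence a unit: 1 ∈ I + (p), the Gröbner basis of I + (p) is {1}, and the enlarged system has no common solution — adjoining p is inconsistent.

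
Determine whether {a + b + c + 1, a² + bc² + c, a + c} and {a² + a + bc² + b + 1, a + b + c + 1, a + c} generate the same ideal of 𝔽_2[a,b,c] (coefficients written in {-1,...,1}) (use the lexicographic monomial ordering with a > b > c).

Yes, the ideals are equal.

For a fixed monomial order, each ideal has a unique reduced Gröbner basis; comparing bases decides equality.
Buchberger on the first generating set:
f_1 = a + b + c + 1, LT = a.
f_2 = a² + bc² + c, LT = a².
f_3 = a + c, LT = a.

S(f_1,f_2): lcm = a². S = ab + ac + a + bc² + c.
  leading term ab: subtract (b)·f_1 from ab + ac + a + bc² + c → ac + a + b² + bc² + bc + b + c
  leading term ac: subtract (c)·f_1 from ac + a + b² + bc² + bc + b + c → a + b² + bc² + b + c²
  leading term a: subtract (1)·f_1 from a + b² + bc² + b + c² → b² + bc² + c² + c + 1
  leading term b²: no divisor's leading term divides it; move b² to the remainder.
  leading term bc²: no divisor's leading term divides it; move bc² to the remainder.
  leading term c²: no divisor's leading term divides it; move c² to the remainder.
  leading term c: no divisor's leading term divides it; move c to the remainder.
  leading term 1: no divisor's leading term divides it; move 1 to the remainder.
  remainder b² + bc² + c² + c + 1 ≠ 0; add g_4 = b² + bc² + c² + c + 1 to the basis.

S(f_1,f_3): lcm = a. S = b + 1.
  leading term b: no divisor's leading term divides it; move b to the remainder.
  leading term 1: no divisor's leading term divides it; move 1 to the remainder.
  remainder b + 1 ≠ 0; add g_5 = b + 1 to the basis.

S(f_2,f_3): lcm = a². S = ac + bc² + c.
  leading term ac: subtract (c)·f_1 from ac + bc² + c → bc² + bc + c²
  leading term bc²: subtract (c²)·g_5 from bc² + bc + c² → bc
  leading term bc: subtract (c)·g_5 from bc → c
  leading term c: no divisor's leading term divides it; move c to the remainder.
  remainder c ≠ 0; add g_6 = c to the basis.

The other S-polynomials (S(f_1,g_4), S(f_2,g_4), S(f_3,g_4), S(f_1,g_5), S(f_2,g_5), S(f_3,g_5), S(g_4,g_5), S(f_1,g_6), S(f_2,g_6), S(f_3,g_6), S(g_4,g_6), S(g_5,g_6)) all reduce to 0 modulo the current basis, so we have a Gröbner basis.
Inter-reduce: drop elements whose leading term is divisible by another's, tail-reduce, and make monic.
Reduced Gröbner basis: {a, b + 1, c}.

Buchberger on the second generating set:
h_1 = a² + a + bc² + b + 1, LT = a².
h_2 = a + b + c + 1, LT = a.
h_3 = a + c, LT = a.

S(h_1,h_2): lcm = a². S = ab + ac + bc² + b + 1.
  leading term ab: subtract (b)·h_2 from ab + ac + bc² + b + 1 → ac + b² + bc² + bc + 1
  leading term ac: subtract (c)·h_2 from ac + b² + bc² + bc + 1 → b² + bc² + c² + c + 1
  leading term b²: no divisor's leading term divides it; move b² to the remainder.
  leading term bc²: no divisor's leading term divides it; move bc² to the remainder.
  leading term c²: no divisor's leading term divides it; move c² to the remainder.
  leading term c: no divisor's leading term divides it; move c to the remainder.
  leading term 1: no divisor's leading term divides it; move 1 to the remainder.
  remainder b² + bc² + c² + c + 1 ≠ 0; add k_4 = b² + bc² + c² + c + 1 to the basis.

S(h_1,h_3): lcm = a². S = ac + a + bc² + b + 1.
  leading term ac: subtract (c)·h_2 from ac + a + bc² + b + 1 → a + bc² + bc + b + c² + c + 1
  leading term a: subtract (1)·h_2 from a + bc² + bc + b + c² + c + 1 → bc² + bc + c²
  leading term bc²: no divisor's leading term divides it; move bc² to the remainder.
  leading term bc: no divisor's leading term divides it; move bc to the remainder.
  leading term c²: no divisor's leading term divides it; move c² to the remainder.
  remainder bc² + bc + c² ≠ 0; add k_5 = bc² + bc + c² to the basis.

S(h_2,h_3): lcm = a. S = b + 1.
  leading term b: no divisor's leading term divides it; move b to the remainder.
  leading term 1: no divisor's leading term divides it; move 1 to the remainder.
  remainder b + 1 ≠ 0; add k_6 = b + 1 to the basis.

S(k_4,k_5): lcm = b²c². S = b²c + bc⁴ + bc² + c⁴ + c³ + c².
  leading term b²c: subtract (c)·k_4 from b²c + bc⁴ + bc² + c⁴ + c³ + c² → bc⁴ + bc³ + bc² + c⁴ + c
  leading term bc⁴: subtract (c²)·k_5 from bc⁴ + bc³ + bc² + c⁴ + c → bc² + c
  leading term bc²: subtract (1)·k_5 from bc² + c → bc + c² + c
  leading term bc: subtract (c)·k_6 from bc + c² + c → c²
  leading term c²: no divisor's leading term divides it; move c² to the remainder.
  remainder c² ≠ 0; add k_7 = c² to the basis.

S(k_5,k_6): lcm = bc². S = bc.
  leading term bc: subtract (c)·k_6 from bc → c
  leading term c: no divisor's leading term divides it; move c to the remainder.
  remainder c ≠ 0; add k_8 = c to the basis.

The other S-polynomials (S(h_1,k_4), S(h_2,k_4), S(h_3,k_4), S(h_1,k_5), S(h_2,k_5), S(h_3,k_5), S(h_1,k_6), S(h_2,k_6), S(h_3,k_6), S(k_4,k_6), S(h_1,k_7), S(h_2,k_7), S(h_3,k_7), S(k_4,k_7), S(k_5,k_7), S(k_6,k_7), S(h_1,k_8), S(h_2,k_8), S(h_3,k_8), S(k_4,k_8), S(k_5,k_8), S(k_6,k_8), S(k_7,k_8)) all reduce to 0 modulo the current basis, so we have a Gröbner basis.
Inter-reduce: drop elements whose leading term is divisible by another's, tail-reduce, and make monic.
Reduced Gröbner basis: {a, b + 1, c}.

Same reduced basis, so the two generating sets span the same ideal.
The choice of monomial ordering does not affect the verdict — as long as both bases are computed under the same ordering, their equality decides ideal equality.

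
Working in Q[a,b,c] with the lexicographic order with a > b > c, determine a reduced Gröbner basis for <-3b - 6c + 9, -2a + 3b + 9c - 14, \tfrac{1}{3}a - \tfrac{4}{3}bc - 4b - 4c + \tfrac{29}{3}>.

G = {a - \tfrac{3}{2}c + \tfrac{5}{2}, b + 2c - 3, c^{2} + \tfrac{3}{16}c - \tfrac{19}{16}}

The reduced Gröbner basis is the canonical form of the ideal for this ordering.

f_1 = -3b - 6c + 9, LT = b.
f_2 = -2a + 3b + 9c - 14, LT = a.
f_3 = \tfrac{1}{3}a - \tfrac{4}{3}bc - 4b - 4c + \tfrac{29}{3}, LT = a.

S(f_2,f_3): lcm = a. S = 4bc + \tfrac{21}{2}b + \tfrac{15}{2}c - 22.
  leading term bc: subtract (-\tfrac{4}{3}c)·f_1 from 4bc + \tfrac{21}{2}b + \tfrac{15}{2}c - 22 → \tfrac{21}{2}b - 8c^{2} + \tfrac{39}{2}c - 22
  leading term b: subtract (-\tfrac{7}{2})·f_1 from \tfrac{21}{2}b - 8c^{2} + \tfrac{39}{2}c - 22 → -8c^{2} - \tfrac{3}{2}c + \tfrac{19}{2}
  leading term c^{2}: no divisor's leading term divides it; move -8c^{2} to the remainder.
  leading term c: no divisor's leading term divides it; move -\tfrac{3}{2}c to the remainder.
  leading term 1: no divisor's leading term divides it; move \tfrac{19}{2} to the remainder.
  remainder -8c^{2} - \tfrac{3}{2}c + \tfrac{19}{2} ≠ 0; add g_4 = -8c^{2} - \tfrac{3}{2}c + \tfrac{19}{2} to the basis.

The other S-polynomials (S(f_1,f_2), S(f_1,f_3), S(f_1,g_4), S(f_2,g_4), S(f_3,g_4)) all reduce to 0 modulo the current basis, so we have a Gröbner basis.
Inter-reduce: drop elements whose leading term is divisible by another's, tail-reduce, and make monic.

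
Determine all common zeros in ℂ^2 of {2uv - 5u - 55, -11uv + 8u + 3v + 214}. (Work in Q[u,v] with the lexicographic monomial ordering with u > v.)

{(-5, -3), (11/13, 35)}

Compute a lex Gröbner basis by Buchberger's algorithm.
f_1 = 2uv - 5u - 55, LT = uv.
f_2 = -11uv + 8u + 3v + 214, LT = uv.

S(f_1,f_2): lcm = uv. S = -39/22u + 3/11v - 177/22.
  leading term u: no divisor's leading term divides it; move -39/22u to the remainder.
  leading term v: no divisor's leading term divides it; move 3/11v to the remainder.
  leading term 1: no divisor's leading term divides it; move -177/22 to the remainder.
  remainder -39/22u + 3/11v - 177/22 ≠ 0; add h_3 = -39/22u + 3/11v - 177/22 to the basis.

S(f_1,h_3): lcm = uv. S = -5/2u + 2/13v^2 - 59/13v - 55/2.
  leading term u: subtract (55/39)·h_3 from -5/2u + 2/13v^2 - 59/13v - 55/2 → 2/13v^2 - 64/13v - 210/13
  leading term v^2: no divisor's leading term divides it; move 2/13v^2 to the remainder.
  leading term v: no divisor's leading term divides it; move -64/13v to the remainder.
  leading term 1: no divisor's leading term divides it; move -210/13 to the remainder.
  remainder 2/13v^2 - 64/13v - 210/13 ≠ 0; add h_4 = 2/13v^2 - 64/13v - 210/13 to the basis.

S(f_2,h_3): lcm = uv. S = -8/11u + 2/13v^2 - 688/143v - 214/11.
  leading term u: subtract (16/39)·h_3 from -8/11u + 2/13v^2 - 688/143v - 214/11 → 2/13v^2 - 64/13v - 210/13
  leading term v^2: subtract (1)·h_4 from 2/13v^2 - 64/13v - 210/13 → 0
  remainder 0.

S(f_1,h_4): lcm = uv^2. S = 59/2uv + 105u - 55/2v.
  leading term uv: subtract (59/4)·f_1 from 59/2uv + 105u - 55/2v → 715/4u - 55/2v + 3245/4
  leading term u: subtract (-605/6)·h_3 from 715/4u - 55/2v + 3245/4 → 0
  remainder 0.

S(f_2,h_4): lcm = uv^2. S = 344/11uv + 105u - 3/11v^2 - 214/11v.
  leading term uv: subtract (172/11)·f_1 from 344/11uv + 105u - 3/11v^2 - 214/11v → 2015/11u - 3/11v^2 - 214/11v + 860
  leading term u: subtract (-310/3)·h_3 from 2015/11u - 3/11v^2 - 214/11v + 860 → -3/11v^2 + 96/11v + 315/11
  leading term v^2: subtract (-39/22)·h_4 from -3/11v^2 + 96/11v + 315/11 → 0
  remainder 0.

S(h_3,h_4): leading monomials are coprime, so the S-polynomial reduces to 0 (Buchberger's first criterion).
Every S-polynomial of the final basis reduces to 0, so we have a Gröbner basis.
Inter-reduce: drop elements whose leading term is divisible by another's, tail-reduce, and make monic.
Reduced Gröbner basis: {u - 2/13v + 59/13, v^2 - 32v - 105}.

A lex Gröbner basis eliminates variables successively. Here v^2 - 32v - 105 depends only on v, with roots {-3, 35}; lifting each root through the earlier basis elements recovers the full solutions.
  v = -3: the earlier basis element becomes u + 5 = 0, giving u = -5 — point (-5, -3).
  v = 35: the earlier basis element becomes u - 11/13 = 0, giving u = 11/13 — point (11/13, 35).
Substituting each solution back into the original system confirms all equations vanish.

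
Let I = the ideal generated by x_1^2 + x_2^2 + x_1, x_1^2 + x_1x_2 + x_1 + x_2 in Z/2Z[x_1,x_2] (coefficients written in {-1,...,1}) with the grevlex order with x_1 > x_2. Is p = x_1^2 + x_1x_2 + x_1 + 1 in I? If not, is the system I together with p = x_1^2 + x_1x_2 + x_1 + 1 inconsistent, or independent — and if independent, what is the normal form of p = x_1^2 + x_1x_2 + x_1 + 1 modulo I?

First compute the reduced Gröbner basis of I by Buchberger's algorithm.
f_1 = x_1^2 + x_2^2 + x_1, LT = x_1^2.
f_2 = x_1^2 + x_1x_2 + x_1 + x_2, LT = x_1^2.

S(f_1,f_2): lcm = x_1^2. S = x_1x_2 + x_2^2 + x_2.
  leading term x_1x_2: no divisor's leading term divides it; move x_1x_2 to the remainder.
  leading term x_2^2: no divisor's leading term divides it; move x_2^2 to the remainder.
  leading term x_2: no divisor's leading term divides it; move x_2 to the remainder.
  remainder x_1x_2 + x_2^2 + x_2 ≠ 0; add h_3 = x_1x_2 + x_2^2 + x_2 to the basis.

S(f_1,h_3): lcm = x_1^2x_2. S = x_1x_2^2 + x_2^3.
  leading term x_1x_2^2: subtract (x_2)·h_3 from x_1x_2^2 + x_2^3 → x_2^2
  leading term x_2^2: no divisor's leading term divides it; move x_2^2 to the remainder.
  remainder x_2^2 ≠ 0; add h_4 = x_2^2 to the basis.

The other S-polynomials (S(f_2,h_3), S(f_1,h_4), S(f_2,h_4), S(h_3,h_4)) all reduce to 0 modulo the current basis, so we have a Gröbner basis.
Inter-reduce: drop elements whose leading term is divisible by another's, tail-reduce, and make monic.
Reduced Gröbner basis: {x_1^2 + x_1, x_1x_2 + x_2, x_2^2}.
Label its elements g_1 = x_1^2 + x_1, g_2 = x_1x_2 + x_2, g_3 = x_2^2.

Reduce p = x_1^2 + x_1x_2 + x_1 + 1 modulo G:
  leading term x_1^2: subtract (1)·g_1 from x_1^2 + x_1x_2 + x_1 + 1 → x_1x_2 + 1
  leading term x_1x_2: subtract (1)·g_2 from x_1x_2 + 1 → x_2 + 1
  leading term x_2: no divisor's leading term divides it; move x_2 to the remainder.
  leading term 1: no divisor's leading term divides it; move 1 to the remainder.
  normal form = x_2 + 1.
The normal form is nonzero, so p ∉ I. Since p minus its normal form lies in I, I + (p) = I + (r) where r = x_2 + 1; decide whether this ideal is the whole ring.
Run Buchberger on G together with r (pairs among the g_i already reduce to 0 since G is a Gröbner basis):
g_1 = x_1^2 + x_1, LT = x_1^2.
g_2 = x_1x_2 + x_2, LT = x_1x_2.
g_3 = x_2^2, LT = x_2^2.
r = x_2 + 1, LT = x_2.

S(g_2,r): lcm = x_1x_2. S = x_1 + x_2.
  leading term x_1: no divisor's leading term divides it; move x_1 to the remainder.
  leading term x_2: subtract (1)·r from x_2 → 1
  leading term 1: no divisor's leading term divides it; move 1 to the remainder.
  remainder x_1 + 1 ≠ 0; add m_5 = x_1 + 1 to the basis.

S(g_3,r): lcm = x_2^2. S = x_2.
  leading term x_2: subtract (1)·r from x_2 → 1
  leading term 1: no divisor's leading term divides it; move 1 to the remainder.
  remainder 1 ≠ 0; add m_6 = 1 to the basis.

The other S-polynomials (S(g_1,g_2), S(g_1,g_3), S(g_1,r), S(g_2,g_3), S(g_1,m_5), S(g_2,m_5), S(g_3,m_5), S(r,m_5), S(g_1,m_6), S(g_2,m_6), S(g_3,m_6), S(r,m_6), S(m_5,m_6)) all reduce to 0 modulo the current basis, so we have a Gröbner basis.
Inter-reduce: drop elements whose leading term is divisible by another's, tail-reduce, and make monic.
Reduced Gröbner basis: {1}.
The reduced Gröbner basis of I + (p) is {1}: the ideal is the whole ring, so the enlarged system has no common solution — adjoining p is inconsistent.

Adjoining x_1^2 + x_1x_2 + x_1 + 1 makes the ideal the whole ring: the system is inconsistent.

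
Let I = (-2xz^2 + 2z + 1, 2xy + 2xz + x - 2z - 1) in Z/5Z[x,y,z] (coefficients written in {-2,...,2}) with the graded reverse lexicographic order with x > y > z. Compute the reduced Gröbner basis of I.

f_1 = -2xz^2 + 2z + 1, LT = xz^2.
f_2 = 2xy + 2xz + x - 2z - 1, LT = xy.

S(f_1,f_2): lcm = xyz^2. S = -xz^3 + 2xz^2 + z^3 - yz - 2z^2 + 2y.
  reduce S modulo (f_1, f_2):
  remainder z^3 - yz + 2z^2 + 2y - z + 1 ≠ 0; add g_3 = z^3 - yz + 2z^2 + 2y - z + 1 to the basis.

The other S-polynomials (S(f_1,g_3), S(f_2,g_3)) all reduce to 0 modulo the current basis, so we have a Gröbner basis.

G = {xz^2 - z + 2, z^3 - yz + 2z^2 + 2y - z + 1, xy + xz - 2x - z + 2}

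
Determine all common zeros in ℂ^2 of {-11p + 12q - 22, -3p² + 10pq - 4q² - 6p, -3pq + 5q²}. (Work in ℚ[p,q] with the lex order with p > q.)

{(-2, 0)}

Compute a lex Gröbner basis by Buchberger's algorithm.
f_1 = -11p + 12q - 22, LT = p.
f_2 = -3p² + 10pq - 6p - 4q², LT = p².
f_3 = -3pq + 5q², LT = pq.

S(f_1,f_2): lcm = p². S = 74/33pq - 4/3q².
  leading term pq: subtract (-74/363q)·f_1 from 74/33pq - 4/3q² → 404/363q² - 148/33q
  leading term q²: no divisor's leading term divides it; move 404/363q² to the remainder.
  leading term q: no divisor's leading term divides it; move -148/33q to the remainder.
  remainder 404/363q² - 148/33q ≠ 0; add h_4 = 404/363q² - 148/33q to the basis.

S(f_1,f_3): lcm = pq. S = 19/33q² + 2q.
  leading term q²: subtract (209/404)·h_4 from 19/33q² + 2q → 1309/303q
  leading term q: no divisor's leading term divides it; move 1309/303q to the remainder.
  remainder 1309/303q ≠ 0; add h_5 = 1309/303q to the basis.

The other S-polynomials (S(f_2,f_3), S(f_1,h_4), S(f_2,h_4), S(f_3,h_4), S(f_1,h_5), S(f_2,h_5), S(f_3,h_5), S(h_4,h_5)) all reduce to 0 modulo the current basis, so we have a Gröbner basis.
Inter-reduce: drop elements whose leading term is divisible by another's, tail-reduce, and make monic.
Reduced Gröbner basis: {p + 2, q}.

Elimination: the polynomial q lies in the elimination ideal for q, so q ∈ {0}. For each such q, the remaining basis elements (now univariate) give the rest of the solution.
  q = 0: the earlier basis element becomes p + 2 = 0, giving p = -2 — point (-2, 0).
Check: every point annihilates each of the original generators.
This is the nonlinear analogue of row-reducing a linear system.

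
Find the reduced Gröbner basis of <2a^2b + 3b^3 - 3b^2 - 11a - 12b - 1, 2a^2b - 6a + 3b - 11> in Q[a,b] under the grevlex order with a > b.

f_1 = 2a^2b + 3b^3 - 3b^2 - 11a - 12b - 1, LT = a^2b.
f_2 = 2a^2b - 6a + 3b - 11, LT = a^2b.

S(f_1,f_2): lcm = a^2b. S = 3/2b^3 - 3/2b^2 - 5/2a - 15/2b + 5.
  leading term b^3: no divisor's leading term divides it; move 3/2b^3 to the remainder.
  leading term b^2: no divisor's leading term divides it; move -3/2b^2 to the remainder.
  leading term a: no divisor's leading term divides it; move -5/2a to the remainder.
  leading term b: no divisor's leading term divides it; move -15/2b to the remainder.
  leading term 1: no divisor's leading term divides it; move 5 to the remainder.
  remainder 3/2b^3 - 3/2b^2 - 5/2a - 15/2b + 5 ≠ 0; add g_3 = 3/2b^3 - 3/2b^2 - 5/2a - 15/2b + 5 to the basis.

S(f_1,g_3): lcm = a^2b^3. S = 3/2b^5 + a^2b^2 - 3/2b^4 + 5/3a^3 + 5a^2b - 11/2ab^2 - 6b^3 - 10/3a^2 - 1/2b^2.
  leading term b^5: subtract (b^2)·g_3 from 3/2b^5 + a^2b^2 - 3/2b^4 + 5/3a^3 + 5a^2b - 11/2ab^2 - 6b^3 - 10/3a^2 - 1/2b^2 → a^2b^2 + 5/3a^3 + 5a^2b - 3ab^2 + 3/2b^3 - 10/3a^2 - 11/2b^2
  leading term a^2b^2: subtract (1/2b)·f_1 from a^2b^2 + 5/3a^3 + 5a^2b - 3ab^2 + 3/2b^3 - 10/3a^2 - 11/2b^2 → -3/2b^4 + 5/3a^3 + 5a^2b - 3ab^2 + 3b^3 - 10/3a^2 + 11/2ab + 1/2b^2 + 1/2b
  leading term b^4: subtract (-b)·g_3 from -3/2b^4 + 5/3a^3 + 5a^2b - 3ab^2 + 3b^3 - 10/3a^2 + 11/2ab + 1/2b^2 + 1/2b → 5/3a^3 + 5a^2b - 3ab^2 + 3/2b^3 - 10/3a^2 + 3ab - 7b^2 + 11/2b
  leading term a^3: no divisor's leading term divides it; move 5/3a^3 to the remainder.
  leading term a^2b: subtract (5/2)·f_1 from 5a^2b - 3ab^2 + 3/2b^3 - 10/3a^2 + 3ab - 7b^2 + 11/2b → -3ab^2 - 6b^3 - 10/3a^2 + 3ab + 1/2b^2 + 55/2a + 71/2b + 5/2
  leading term ab^2: no divisor's leading term divides it; move -3ab^2 to the remainder.
  leading term b^3: subtract (-4)·g_3 from -6b^3 - 10/3a^2 + 3ab + 1/2b^2 + 55/2a + 71/2b + 5/2 → -10/3a^2 + 3ab - 11/2b^2 + 35/2a + 11/2b + 45/2
  leading term a^2: no divisor's leading term divides it; move -10/3a^2 to the remainder.
  leading term ab: no divisor's leading term divides it; move 3ab to the remainder.
  leading term b^2: no divisor's leading term divides it; move -11/2b^2 to the remainder.
  leading term a: no divisor's leading term divides it; move 35/2a to the remainder.
  leading term b: no divisor's leading term divides it; move 11/2b to the remainder.
  leading term 1: no divisor's leading term divides it; move 45/2 to the remainder.
  remainder 5/3a^3 - 3ab^2 - 10/3a^2 + 3ab - 11/2b^2 + 35/2a + 11/2b + 45/2 ≠ 0; add g_4 = 5/3a^3 - 3ab^2 - 10/3a^2 + 3ab - 11/2b^2 + 35/2a + 11/2b + 45/2 to the basis.

The other S-polynomials (S(f_2,g_3), S(f_1,g_4), S(f_2,g_4), S(g_3,g_4)) all reduce to 0 modulo the current basis, so we have a Gröbner basis.
Inter-reduce: drop elements whose leading term is divisible by another's, tail-reduce, and make monic.

G = {a^3 - 9/5ab^2 - 2a^2 + 9/5ab - 33/10b^2 + 21/2a + 33/10b + 27/2, a^2b - 3a + 3/2b - 11/2, b^3 - b^2 - 5/3a - 5b + 10/3}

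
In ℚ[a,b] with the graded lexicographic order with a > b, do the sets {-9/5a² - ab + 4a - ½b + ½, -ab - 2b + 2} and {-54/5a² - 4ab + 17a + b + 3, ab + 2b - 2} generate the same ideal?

No, the ideals differ.

Two ideals are equal iff their reduced Gröbner bases coincide (the reduced basis is unique for a fixed ordering).
Buchberger on the first generating set:
f_1 = -9/5a² - ab + 4a - ½b + ½, LT = a².
f_2 = -ab - 2b + 2, LT = ab.

S(f_1,f_2): lcm = a²b. S = 5/9ab² - 38/9ab + 5/18b² + 2a - 5/18b.
  leading term ab²: subtract (-5/9b)·f_2 from 5/9ab² - 38/9ab + 5/18b² + 2a - 5/18b → -38/9ab - ⅚b² + 2a + ⅚b
  leading term ab: subtract (38/9)·f_2 from -38/9ab - ⅚b² + 2a + ⅚b → -⅚b² + 2a + 167/18b - 76/9
  leading term b²: no divisor's leading term divides it; move -⅚b² to the remainder.
  leading term a: no divisor's leading term divides it; move 2a to the remainder.
  leading term b: no divisor's leading term divides it; move 167/18b to the remainder.
  leading term 1: no divisor's leading term divides it; move -76/9 to the remainder.
  remainder -⅚b² + 2a + 167/18b - 76/9 ≠ 0; add g_3 = -⅚b² + 2a + 167/18b - 76/9 to the basis.

The other S-polynomials (S(f_1,g_3), S(f_2,g_3)) all reduce to 0 modulo the current basis, so we have a Gröbner basis.
Inter-reduce: drop elements whose leading term is divisible by another's, tail-reduce, and make monic.
Reduced Gröbner basis: {a² - 20/9a - ⅚b + ⅚, ab + 2b - 2, b² - 12/5a - 167/15b + 152/15}.

Buchberger on the second generating set:
h_1 = -54/5a² - 4ab + 17a + b + 3, LT = a².
h_2 = ab + 2b - 2, LT = ab.

S(h_1,h_2): lcm = a²b. S = 10/27ab² - 193/54ab - 5/54b² + 2a - 5/18b.
  leading term ab²: subtract (10/27b)·h_2 from 10/27ab² - 193/54ab - 5/54b² + 2a - 5/18b → -193/54ab - ⅚b² + 2a + 25/54b
  leading term ab: subtract (-193/54)·h_2 from -193/54ab - ⅚b² + 2a + 25/54b → -⅚b² + 2a + 137/18b - 193/27
  leading term b²: no divisor's leading term divides it; move -⅚b² to the remainder.
  leading term a: no divisor's leading term divides it; move 2a to the remainder.
  leading term b: no divisor's leading term divides it; move 137/18b to the remainder.
  leading term 1: no divisor's leading term divides it; move -193/27 to the remainder.
  remainder -⅚b² + 2a + 137/18b - 193/27 ≠ 0; add k_3 = -⅚b² + 2a + 137/18b - 193/27 to the basis.

The other S-polynomials (S(h_1,k_3), S(h_2,k_3)) all reduce to 0 modulo the current basis, so we have a Gröbner basis.
Inter-reduce: drop elements whose leading term is divisible by another's, tail-reduce, and make monic.
Reduced Gröbner basis: {a² - 85/54a - ⅚b + 25/54, ab + 2b - 2, b² - 12/5a - 137/15b + 386/45}.

Since the reduced bases disagree, the two ideals are not the same.
The choice of monomial ordering does not affect the verdict — as long as both bases are computed under the same ordering, their equality decides ideal equality.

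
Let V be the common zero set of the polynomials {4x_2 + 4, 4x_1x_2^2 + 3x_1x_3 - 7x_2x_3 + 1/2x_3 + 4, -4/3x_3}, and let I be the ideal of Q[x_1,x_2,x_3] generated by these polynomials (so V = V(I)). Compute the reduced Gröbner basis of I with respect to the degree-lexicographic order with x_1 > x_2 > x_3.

G = {x_1 + 1, x_2 + 1, x_3}

f_1 = 4x_2 + 4, LT = x_2.
f_2 = 4x_1x_2^2 + 3x_1x_3 - 7x_2x_3 + 1/2x_3 + 4, LT = x_1x_2^2.
f_3 = -4/3x_3, LT = x_3.

S(f_1,f_2): lcm = x_1x_2^2. S = x_1x_2 - 3/4x_1x_3 + 7/4x_2x_3 - 1/8x_3 - 1.
  reduce S modulo (f_1, f_2, f_3):
  remainder -x_1 - 1 ≠ 0; add g_4 = -x_1 - 1 to the basis.

The other S-polynomials (S(f_1,f_3), S(f_2,f_3), S(f_1,g_4), S(f_2,g_4), S(f_3,g_4)) all reduce to 0 modulo the current basis, so we have a Gröbner basis.
Inter-reduce: drop elements whose leading term is divisible by another's, tail-reduce, and make monic.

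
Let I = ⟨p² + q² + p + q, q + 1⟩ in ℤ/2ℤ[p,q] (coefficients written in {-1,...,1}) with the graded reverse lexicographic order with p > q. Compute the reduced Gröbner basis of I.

G = {p² + p, q + 1}

f_1 = p² + q² + p + q, LT = p².
f_2 = q + 1, LT = q.

The S-polynomials (S(f_1,f_2)) all reduce to 0 modulo the current basis, so we have a Gröbner basis.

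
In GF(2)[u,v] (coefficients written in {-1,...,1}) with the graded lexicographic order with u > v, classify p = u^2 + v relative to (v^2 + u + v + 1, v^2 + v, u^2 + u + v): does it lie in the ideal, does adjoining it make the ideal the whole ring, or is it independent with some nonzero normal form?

First compute the reduced Gröbner basis of I by Buchberger's algorithm.
f_1 = v^2 + u + v + 1, LT = v^2.
f_2 = v^2 + v, LT = v^2.
f_3 = u^2 + u + v, LT = u^2.

S(f_1,f_2): lcm = v^2. S = u + 1.
  leading term u: no divisor's leading term divides it; move u to the remainder.
  leading term 1: no divisor's leading term divides it; move 1 to the remainder.
  remainder u + 1 ≠ 0; add h_4 = u + 1 to the basis.

S(f_3,h_4): lcm = u^2. S = v.
  leading term v: no divisor's leading term divides it; move v to the remainder.
  remainder v ≠ 0; add h_5 = v to the basis.

The other S-polynomials (S(f_1,f_3), S(f_2,f_3), S(f_1,h_4), S(f_2,h_4), S(f_1,h_5), S(f_2,h_5), S(f_3,h_5), S(h_4,h_5)) all reduce to 0 modulo the current basis, so we have a Gröbner basis.
Inter-reduce: drop elements whose leading term is divisible by another's, tail-reduce, and make monic.
Reduced Gröbner basis: {u + 1, v}.
Label its elements g_1 = u + 1, g_2 = v.

Reduce p = u^2 + v modulo G:
  leading term u^2: subtract (u)·g_1 from u^2 + v → u + v
  leading term u: subtract (1)·g_1 from u + v → v + 1
  leading term v: subtract (1)·g_2 from v + 1 → 1
  leading term 1: no divisor's leading term divides it; move 1 to the remainder.
  normal form = 1.
The normal form is nonzero, so p ∉ I. Since p minus its normal form lies in I, I + (p) = I + (r) where r = 1; decide whether this ideal is the whole ring.
Here r = 1 is a nonzero constant, hence a unit: 1 ∈ I + (p), the Gröbner basis of I + (p) is {1}, and the enlarged system has no common solution — adjoining p is inconsistent.

Ideal membership is decidable via reduction modulo a Gröbner basis.

Adjoining u^2 + v makes the ideal the whole ring: the system is inconsistent.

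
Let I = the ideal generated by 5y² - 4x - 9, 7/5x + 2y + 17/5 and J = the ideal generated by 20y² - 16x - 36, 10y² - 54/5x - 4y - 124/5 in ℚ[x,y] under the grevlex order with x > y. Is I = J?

Yes, the ideals are equal.

Since reduced Gröbner bases are canonical representatives of ideals under a given ordering, it suffices to compute and compare them.
Buchberger on the first generating set:
f_1 = 5y² - 4x - 9, LT = y².
f_2 = 7/5x + 2y + 17/5, LT = x.

S(f_1,f_2): leading monomials are coprime, so the S-polynomial reduces to 0 (Buchberger's first criterion).
Every S-polynomial of the final basis reduces to 0, so we have a Gröbner basis.
Inter-reduce: drop elements whose leading term is divisible by another's, tail-reduce, and make monic.
Reduced Gröbner basis: {y² + 8/7y + 1/7, x + 10/7y + 17/7}.

Buchberger on the second generating set:
h_1 = 20y² - 16x - 36, LT = y².
h_2 = 10y² - 54/5x - 4y - 124/5, LT = y².

S(h_1,h_2): lcm = y². S = 7/25x + ⅖y + 17/25.
  leading term x: no divisor's leading term divides it; move 7/25x to the remainder.
  leading term y: no divisor's leading term divides it; move ⅖y to the remainder.
  leading term 1: no divisor's leading term divides it; move 17/25 to the remainder.
  remainder 7/25x + ⅖y + 17/25 ≠ 0; add k_3 = 7/25x + ⅖y + 17/25 to the basis.

S(h_1,k_3): leading monomials are coprime, so the S-polynomial reduces to 0 (Buchberger's first criterion).
S(h_2,k_3): leading monomials are coprime, so the S-polynomial reduces to 0 (Buchberger's first criterion).
Every S-polynomial of the final basis reduces to 0, so we have a Gröbner basis.
Inter-reduce: drop elements whose leading term is divisible by another's, tail-reduce, and make monic.
Reduced Gröbner basis: {y² + 8/7y + 1/7, x + 10/7y + 17/7}.

These coincide, so the ideals are equal.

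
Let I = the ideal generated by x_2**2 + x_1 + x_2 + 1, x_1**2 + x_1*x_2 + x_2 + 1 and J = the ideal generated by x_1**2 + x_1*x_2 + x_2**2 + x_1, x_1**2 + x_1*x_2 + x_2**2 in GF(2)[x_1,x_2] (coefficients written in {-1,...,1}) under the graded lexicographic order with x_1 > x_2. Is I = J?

Since reduced Gröbner bases are canonical representatives of ideals under a given ordering, it suffices to compute and compare them.
Buchberger on the first generating set:
f_1 = x_2**2 + x_1 + x_2 + 1, LT = x_2**2.
f_2 = x_1**2 + x_1*x_2 + x_2 + 1, LT = x_1**2.

S(f_1,f_2): leading monomials are coprime, so the S-polynomial reduces to 0 (Buchberger's first criterion).
Every S-polynomial of the final basis reduces to 0, so we have a Gröbner basis.
Inter-reduce: drop elements whose leading term is divisible by another's, tail-reduce, and make monic.
Reduced Gröbner basis: {x_1**2 + x_1*x_2 + x_2 + 1, x_2**2 + x_1 + x_2 + 1}.

Buchberger on the second generating set:
h_1 = x_1**2 + x_1*x_2 + x_2**2 + x_1, LT = x_1**2.
h_2 = x_1**2 + x_1*x_2 + x_2**2, LT = x_1**2.

S(h_1,h_2): lcm = x_1**2. S = x_1.
  leading term x_1: no divisor's leading term divides it; move x_1 to the remainder.
  remainder x_1 ≠ 0; add k_3 = x_1 to the basis.

S(h_1,k_3): lcm = x_1**2. S = x_1*x_2 + x_2**2 + x_1.
  leading term x_1*x_2: subtract (x_2)·k_3 from x_1*x_2 + x_2**2 + x_1 → x_2**2 + x_1
  leading term x_2**2: no divisor's leading term divides it; move x_2**2 to the remainder.
  leading term x_1: subtract (1)·k_3 from x_1 → 0
  remainder x_2**2 ≠ 0; add k_4 = x_2**2 to the basis.

S(h_2,k_3): lcm = x_1**2. S = x_1*x_2 + x_2**2.
  leading term x_1*x_2: subtract (x_2)·k_3 from x_1*x_2 + x_2**2 → x_2**2
  leading term x_2**2: subtract (1)·k_4 from x_2**2 → 0
  remainder 0.

S(h_1,k_4): leading monomials are coprime, so the S-polynomial reduces to 0 (Buchberger's first criterion).
S(h_2,k_4): leading monomials are coprime, so the S-polynomial reduces to 0 (Buchberger's first criterion).
S(k_3,k_4): leading monomials are coprime, so the S-polynomial reduces to 0 (Buchberger's first criterion).
Every S-polynomial of the final basis reduces to 0, so we have a Gröbner basis.
Inter-reduce: drop elements whose leading term is divisible by another's, tail-reduce, and make monic.
Reduced Gröbner basis: {x_2**2, x_1}.

These differ, so the ideals are not equal.

No, the ideals differ.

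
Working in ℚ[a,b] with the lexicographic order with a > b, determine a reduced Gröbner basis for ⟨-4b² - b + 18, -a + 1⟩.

The reduced Gröbner basis is the canonical form of the ideal for this ordering.

f_1 = -4b² - b + 18, LT = b².
f_2 = -a + 1, LT = a.

S(f_1,f_2): leading monomials are coprime, so the S-polynomial reduces to 0 (Buchberger's first criterion).
Every S-polynomial of the final basis reduces to 0, so we have a Gröbner basis.

G = {a - 1, b² + ¼b - 9/2}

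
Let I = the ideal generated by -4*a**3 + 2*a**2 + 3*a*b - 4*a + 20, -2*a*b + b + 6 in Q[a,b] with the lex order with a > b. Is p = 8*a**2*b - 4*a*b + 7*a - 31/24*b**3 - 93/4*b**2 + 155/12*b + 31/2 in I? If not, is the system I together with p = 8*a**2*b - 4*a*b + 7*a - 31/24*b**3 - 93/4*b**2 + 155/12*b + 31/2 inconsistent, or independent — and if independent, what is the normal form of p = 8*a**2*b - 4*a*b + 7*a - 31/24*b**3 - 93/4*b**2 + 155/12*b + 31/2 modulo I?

First compute the reduced Gröbner basis of I by Buchberger's algorithm.
f_1 = -4*a**3 + 2*a**2 + 3*a*b - 4*a + 20, LT = a**3.
f_2 = -2*a*b + b + 6, LT = a*b.

S(f_1,f_2): lcm = a**3*b. S = 3*a**2 - 3/4*a*b**2 + a*b - 5*b.
  leading term a**2: no divisor's leading term divides it; move 3*a**2 to the remainder.
  leading term a*b**2: subtract (3/8*b)·f_2 from -3/4*a*b**2 + a*b - 5*b → a*b - 3/8*b**2 - 29/4*b
  leading term a*b: subtract (-1/2)·f_2 from a*b - 3/8*b**2 - 29/4*b → -3/8*b**2 - 27/4*b + 3
  leading term b**2: no divisor's leading term divides it; move -3/8*b**2 to the remainder.
  leading term b: no divisor's leading term divides it; move -27/4*b to the remainder.
  leading term 1: no divisor's leading term divides it; move 3 to the remainder.
  remainder 3*a**2 - 3/8*b**2 - 27/4*b + 3 ≠ 0; add h_3 = 3*a**2 - 3/8*b**2 - 27/4*b + 3 to the basis.

S(f_2,h_3): lcm = a**2*b. S = -1/2*a*b - 3*a + 1/8*b**3 + 9/4*b**2 - b.
  leading term a*b: subtract (1/4)·f_2 from -1/2*a*b - 3*a + 1/8*b**3 + 9/4*b**2 - b → -3*a + 1/8*b**3 + 9/4*b**2 - 5/4*b - 3/2
  leading term a: no divisor's leading term divides it; move -3*a to the remainder.
  leading term b**3: no divisor's leading term divides it; move 1/8*b**3 to the remainder.
  leading term b**2: no divisor's leading term divides it; move 9/4*b**2 to the remainder.
  leading term b: no divisor's leading term divides it; move -5/4*b to the remainder.
  leading term 1: no divisor's leading term divides it; move -3/2 to the remainder.
  remainder -3*a + 1/8*b**3 + 9/4*b**2 - 5/4*b - 3/2 ≠ 0; add h_4 = -3*a + 1/8*b**3 + 9/4*b**2 - 5/4*b - 3/2 to the basis.

S(f_2,h_4): lcm = a*b. S = 1/24*b**4 + 3/4*b**3 - 5/12*b**2 - b - 3.
  leading term b**4: no divisor's leading term divides it; move 1/24*b**4 to the remainder.
  leading term b**3: no divisor's leading term divides it; move 3/4*b**3 to the remainder.
  leading term b**2: no divisor's leading term divides it; move -5/12*b**2 to the remainder.
  leading term b: no divisor's leading term divides it; move -b to the remainder.
  leading term 1: no divisor's leading term divides it; move -3 to the remainder.
  remainder 1/24*b**4 + 3/4*b**3 - 5/12*b**2 - b - 3 ≠ 0; add h_5 = 1/24*b**4 + 3/4*b**3 - 5/12*b**2 - b - 3 to the basis.

The other S-polynomials (S(f_1,h_3), S(f_1,h_4), S(h_3,h_4), S(f_1,h_5), S(f_2,h_5), S(h_3,h_5), S(h_4,h_5)) all reduce to 0 modulo the current basis, so we have a Gröbner basis.
Inter-reduce: drop elements whose leading term is divisible by another's, tail-reduce, and make monic.
Reduced Gröbner basis: {a - 1/24*b**3 - 3/4*b**2 + 5/12*b + 1/2, b**4 + 18*b**3 - 10*b**2 - 24*b - 72}.
Label its elements g_1 = a - 1/24*b**3 - 3/4*b**2 + 5/12*b + 1/2, g_2 = b**4 + 18*b**3 - 10*b**2 - 24*b - 72.

Reduce p = 8*a**2*b - 4*a*b + 7*a - 31/24*b**3 - 93/4*b**2 + 155/12*b + 31/2 modulo G:
  leading term a**2*b: subtract (8*a*b)·g_1 from 8*a**2*b - 4*a*b + 7*a - 31/24*b**3 - 93/4*b**2 + 155/12*b + 31/2 → 1/3*a*b**4 + 6*a*b**3 - 10/3*a*b**2 - 8*a*b + 7*a - 31/24*b**3 - 93/4*b**2 + 155/12*b + 31/2
  leading term a*b**4: subtract (1/3*b**4)·g_1 from 1/3*a*b**4 + 6*a*b**3 - 10/3*a*b**2 - 8*a*b + 7*a - 31/24*b**3 - 93/4*b**2 + 155/12*b + 31/2 → 6*a*b**3 - 10/3*a*b**2 - 8*a*b + 7*a + 1/72*b**7 + 1/4*b**6 - 5/36*b**5 - 1/6*b**4 - 31/24*b**3 - 93/4*b**2 + 155/12*b + 31/2
  leading term a*b**3: subtract (6*b**3)·g_1 from 6*a*b**3 - 10/3*a*b**2 - 8*a*b + 7*a + 1/72*b**7 + 1/4*b**6 - 5/36*b**5 - 1/6*b**4 - 31/24*b**3 - 93/4*b**2 + 155/12*b + 31/2 → -10/3*a*b**2 - 8*a*b + 7*a + 1/72*b**7 + 1/2*b**6 + 157/36*b**5 - 8/3*b**4 - 103/24*b**3 - 93/4*b**2 + 155/12*b + 31/2
  leading term a*b**2: subtract (-10/3*b**2)·g_1 from -10/3*a*b**2 - 8*a*b + 7*a + 1/72*b**7 + 1/2*b**6 + 157/36*b**5 - 8/3*b**4 - 103/24*b**3 - 93/4*b**2 + 155/12*b + 31/2 → -8*a*b + 7*a + 1/72*b**7 + 1/2*b**6 + 38/9*b**5 - 31/6*b**4 - 209/72*b**3 - 259/12*b**2 + 155/12*b + 31/2
  leading term a*b: subtract (-8*b)·g_1 from -8*a*b + 7*a + 1/72*b**7 + 1/2*b**6 + 38/9*b**5 - 31/6*b**4 - 209/72*b**3 - 259/12*b**2 + 155/12*b + 31/2 → 7*a + 1/72*b**7 + 1/2*b**6 + 38/9*b**5 - 11/2*b**4 - 641/72*b**3 - 73/4*b**2 + 203/12*b + 31/2
  leading term a: subtract (7)·g_1 from 7*a + 1/72*b**7 + 1/2*b**6 + 38/9*b**5 - 11/2*b**4 - 641/72*b**3 - 73/4*b**2 + 203/12*b + 31/2 → 1/72*b**7 + 1/2*b**6 + 38/9*b**5 - 11/2*b**4 - 155/18*b**3 - 13*b**2 + 14*b + 12
  leading term b**7: subtract (1/72*b**3)·g_2 from 1/72*b**7 + 1/2*b**6 + 38/9*b**5 - 11/2*b**4 - 155/18*b**3 - 13*b**2 + 14*b + 12 → 1/4*b**6 + 157/36*b**5 - 31/6*b**4 - 137/18*b**3 - 13*b**2 + 14*b + 12
  leading term b**6: subtract (1/4*b**2)·g_2 from 1/4*b**6 + 157/36*b**5 - 31/6*b**4 - 137/18*b**3 - 13*b**2 + 14*b + 12 → -5/36*b**5 - 8/3*b**4 - 29/18*b**3 + 5*b**2 + 14*b + 12
  leading term b**5: subtract (-5/36*b)·g_2 from -5/36*b**5 - 8/3*b**4 - 29/18*b**3 + 5*b**2 + 14*b + 12 → -1/6*b**4 - 3*b**3 + 5/3*b**2 + 4*b + 12
  leading term b**4: subtract (-1/6)·g_2 from -1/6*b**4 - 3*b**3 + 5/3*b**2 + 4*b + 12 → 0
  normal form = 0.
Since the normal form is 0, p ∈ I.

8*a**2*b - 4*a*b + 7*a - 31/24*b**3 - 93/4*b**2 + 155/12*b + 31/2 lies in I (it reduces to 0).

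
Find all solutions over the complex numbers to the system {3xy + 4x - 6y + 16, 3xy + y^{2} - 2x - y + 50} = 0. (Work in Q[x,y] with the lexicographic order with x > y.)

{(5, -4), (52/27 - 2*sqrt(647)*I/27, -7/6 - sqrt(647)*I/6), (52/27 + 2*sqrt(647)*I/27, -7/6 + sqrt(647)*I/6)}

Compute a lex Gröbner basis by Buchberger's algorithm.
f_1 = 3xy + 4x - 6y + 16, LT = xy.
f_2 = 3xy - 2x + y^{2} - y + 50, LT = xy.

S(f_1,f_2): lcm = xy. S = 2x - \tfrac{1}{3}y^{2} - \tfrac{5}{3}y - \tfrac{34}{3}.
  leading term x: no divisor's leading term divides it; move 2x to the remainder.
  leading term y^{2}: no divisor's leading term divides it; move -\tfrac{1}{3}y^{2} to the remainder.
  leading term y: no divisor's leading term divides it; move -\tfrac{5}{3}y to the remainder.
  leading term 1: no divisor's leading term divides it; move -\tfrac{34}{3} to the remainder.
  remainder 2x - \tfrac{1}{3}y^{2} - \tfrac{5}{3}y - \tfrac{34}{3} ≠ 0; add h_3 = 2x - \tfrac{1}{3}y^{2} - \tfrac{5}{3}y - \tfrac{34}{3} to the basis.

S(f_1,h_3): lcm = xy. S = \tfrac{4}{3}x + \tfrac{1}{6}y^{3} + \tfrac{5}{6}y^{2} + \tfrac{11}{3}y + \tfrac{16}{3}.
  leading term x: subtract (\tfrac{2}{3})·h_3 from \tfrac{4}{3}x + \tfrac{1}{6}y^{3} + \tfrac{5}{6}y^{2} + \tfrac{11}{3}y + \tfrac{16}{3} → \tfrac{1}{6}y^{3} + \tfrac{19}{18}y^{2} + \tfrac{43}{9}y + \tfrac{116}{9}
  leading term y^{3}: no divisor's leading term divides it; move \tfrac{1}{6}y^{3} to the remainder.
  leading term y^{2}: no divisor's leading term divides it; move \tfrac{19}{18}y^{2} to the remainder.
  leading term y: no divisor's leading term divides it; move \tfrac{43}{9}y to the remainder.
  leading term 1: no divisor's leading term divides it; move \tfrac{116}{9} to the remainder.
  remainder \tfrac{1}{6}y^{3} + \tfrac{19}{18}y^{2} + \tfrac{43}{9}y + \tfrac{116}{9} ≠ 0; add h_4 = \tfrac{1}{6}y^{3} + \tfrac{19}{18}y^{2} + \tfrac{43}{9}y + \tfrac{116}{9} to the basis.

S(f_2,h_3): lcm = xy. S = -\tfrac{2}{3}x + \tfrac{1}{6}y^{3} + \tfrac{7}{6}y^{2} + \tfrac{16}{3}y + \tfrac{50}{3}.
  leading term x: subtract (-\tfrac{1}{3})·h_3 from -\tfrac{2}{3}x + \tfrac{1}{6}y^{3} + \tfrac{7}{6}y^{2} + \tfrac{16}{3}y + \tfrac{50}{3} → \tfrac{1}{6}y^{3} + \tfrac{19}{18}y^{2} + \tfrac{43}{9}y + \tfrac{116}{9}
  leading term y^{3}: subtract (1)·h_4 from \tfrac{1}{6}y^{3} + \tfrac{19}{18}y^{2} + \tfrac{43}{9}y + \tfrac{116}{9} → 0
  remainder 0.

S(f_1,h_4): lcm = xy^{3}. S = -5xy^{2} - \tfrac{86}{3}xy - \tfrac{232}{3}x - 2y^{3} + \tfrac{16}{3}y^{2}.
  leading term xy^{2}: subtract (-\tfrac{5}{3}y)·f_1 from -5xy^{2} - \tfrac{86}{3}xy - \tfrac{232}{3}x - 2y^{3} + \tfrac{16}{3}y^{2} → -22xy - \tfrac{232}{3}x - 2y^{3} - \tfrac{14}{3}y^{2} + \tfrac{80}{3}y
  leading term xy: subtract (-\tfrac{22}{3})·f_1 from -22xy - \tfrac{232}{3}x - 2y^{3} - \tfrac{14}{3}y^{2} + \tfrac{80}{3}y → -48x - 2y^{3} - \tfrac{14}{3}y^{2} - \tfrac{52}{3}y + \tfrac{352}{3}
  leading term x: subtract (-24)·h_3 from -48x - 2y^{3} - \tfrac{14}{3}y^{2} - \tfrac{52}{3}y + \tfrac{352}{3} → -2y^{3} - \tfrac{38}{3}y^{2} - \tfrac{172}{3}y - \tfrac{464}{3}
  leading term y^{3}: subtract (-12)·h_4 from -2y^{3} - \tfrac{38}{3}y^{2} - \tfrac{172}{3}y - \tfrac{464}{3} → 0
  remainder 0.

S(f_2,h_4): lcm = xy^{3}. S = -7xy^{2} - \tfrac{86}{3}xy - \tfrac{232}{3}x + \tfrac{1}{3}y^{4} - \tfrac{1}{3}y^{3} + \tfrac{50}{3}y^{2}.
  leading term xy^{2}: subtract (-\tfrac{7}{3}y)·f_1 from -7xy^{2} - \tfrac{86}{3}xy - \tfrac{232}{3}x + \tfrac{1}{3}y^{4} - \tfrac{1}{3}y^{3} + \tfrac{50}{3}y^{2} → -\tfrac{58}{3}xy - \tfrac{232}{3}x + \tfrac{1}{3}y^{4} - \tfrac{1}{3}y^{3} + \tfrac{8}{3}y^{2} + \tfrac{112}{3}y
  leading term xy: subtract (-\tfrac{58}{9})·f_1 from -\tfrac{58}{3}xy - \tfrac{232}{3}x + \tfrac{1}{3}y^{4} - \tfrac{1}{3}y^{3} + \tfrac{8}{3}y^{2} + \tfrac{112}{3}y → -\tfrac{464}{9}x + \tfrac{1}{3}y^{4} - \tfrac{1}{3}y^{3} + \tfrac{8}{3}y^{2} - \tfrac{4}{3}y + \tfrac{928}{9}
  leading term x: subtract (-\tfrac{232}{9})·h_3 from -\tfrac{464}{9}x + \tfrac{1}{3}y^{4} - \tfrac{1}{3}y^{3} + \tfrac{8}{3}y^{2} - \tfrac{4}{3}y + \tfrac{928}{9} → \tfrac{1}{3}y^{4} - \tfrac{1}{3}y^{3} - \tfrac{160}{27}y^{2} - \tfrac{1196}{27}y - \tfrac{5104}{27}
  leading term y^{4}: subtract (2y)·h_4 from \tfrac{1}{3}y^{4} - \tfrac{1}{3}y^{3} - \tfrac{160}{27}y^{2} - \tfrac{1196}{27}y - \tfrac{5104}{27} → -\tfrac{22}{9}y^{3} - \tfrac{418}{27}y^{2} - \tfrac{1892}{27}y - \tfrac{5104}{27}
  leading term y^{3}: subtract (-\tfrac{44}{3})·h_4 from -\tfrac{22}{9}y^{3} - \tfrac{418}{27}y^{2} - \tfrac{1892}{27}y - \tfrac{5104}{27} → 0
  remainder 0.

S(h_3,h_4): leading monomials are coprime, so the S-polynomial reduces to 0 (Buchberger's first criterion).
Every S-polynomial of the final basis reduces to 0, so we have a Gröbner basis.
Inter-reduce: drop elements whose leading term is divisible by another's, tail-reduce, and make monic.
Reduced Gröbner basis: {x - \tfrac{1}{6}y^{2} - \tfrac{5}{6}y - \tfrac{17}{3}, y^{3} + \tfrac{19}{3}y^{2} + \tfrac{86}{3}y + \tfrac{232}{3}}.

Since the basis is lex-ordered, y^{3} + \tfrac{19}{3}y^{2} + \tfrac{86}{3}y + \tfrac{232}{3} is univariate in y. Its roots are {-4, -7/6 - sqrt(647)*I/6, -7/6 + sqrt(647)*I/6}. Back-substituting each root into the other basis elements fixes the other coordinates.
  y = -4: the earlier basis element becomes x - 5 = 0, giving x = 5 — point (5, -4).
  y = -7/6 - sqrt(647)*I/6: the earlier basis element becomes x - 52/27 + 2*sqrt(647)*I/27 = 0, giving x = 52/27 - 2*sqrt(647)*I/27 — point (52/27 - 2*sqrt(647)*I/27, -7/6 - sqrt(647)*I/6).
  y = -7/6 + sqrt(647)*I/6: the earlier basis element becomes x - 52/27 - 2*sqrt(647)*I/27 = 0, giving x = 52/27 + 2*sqrt(647)*I/27 — point (52/27 + 2*sqrt(647)*I/27, -7/6 + sqrt(647)*I/6).
Check: every point annihilates each of the original generators.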